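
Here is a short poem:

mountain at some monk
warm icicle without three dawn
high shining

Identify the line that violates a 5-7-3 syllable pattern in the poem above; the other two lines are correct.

Line 2

Line 1: mountain(2) + at(1) + some(1) + monk(1) = 5 ✓
Line 2: warm(1) + icicle(3) + without(2) + three(1) + dawn(1) = 8 (expected 7)
Line 3: high(1) + shining(2) = 3 ✓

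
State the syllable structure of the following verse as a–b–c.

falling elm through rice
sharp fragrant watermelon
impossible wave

5–7–5

Line 1: falling (2), elm (1), through (1), rice (1) → 5
Line 2: sharp (1), fragrant (2), watermelon (4) → 7
Line 3: impossible (4), wave (1) → 5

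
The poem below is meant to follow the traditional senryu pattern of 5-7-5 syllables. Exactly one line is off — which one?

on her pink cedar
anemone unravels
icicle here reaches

Line 3

Line 1: on(1) + her(1) + pink(1) + cedar(2) = 5 ✓
Line 2: anemone(4) + unravels(3) = 7 ✓
Line 3: icicle(3) + here(1) + reaches(2) = 6 (expected 5)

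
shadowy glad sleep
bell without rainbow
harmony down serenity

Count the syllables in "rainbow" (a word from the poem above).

2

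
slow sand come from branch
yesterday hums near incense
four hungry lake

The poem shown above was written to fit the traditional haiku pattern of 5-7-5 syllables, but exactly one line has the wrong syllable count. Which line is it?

Line 1: "slow sand come from branch": 1+1+1+1+1 = 5 ✓
Line 2: "yesterday hums near incense": 3+1+1+2 = 7 ✓
Line 3: "four hungry lake": 1+2+1 = 4 (expected 5)

Line 3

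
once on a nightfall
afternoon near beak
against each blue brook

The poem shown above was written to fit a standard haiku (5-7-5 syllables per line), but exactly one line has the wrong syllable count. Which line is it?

Line 2

Line 1: "once on a nightfall": 1+1+1+2 = 5 ✓
Line 2: "afternoon near beak": 3+1+1 = 5 (expected 7)
Line 3: "against each blue brook": 2+1+1+1 = 5 ✓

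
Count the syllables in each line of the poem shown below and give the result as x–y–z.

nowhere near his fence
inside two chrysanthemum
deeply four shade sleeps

Line 1: nowhere(2) + near(1) + his(1) + fence(1) = 5
Line 2: inside(2) + two(1) + chrysanthemum(4) = 7
Line 3: deeply(2) + four(1) + shade(1) + sleeps(1) = 5

5–7–5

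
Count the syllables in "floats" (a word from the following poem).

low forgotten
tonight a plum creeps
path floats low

"floats" has 1 syllable.

1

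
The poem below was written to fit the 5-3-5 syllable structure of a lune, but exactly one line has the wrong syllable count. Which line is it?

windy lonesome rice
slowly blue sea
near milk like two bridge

Line 1: windy (2), lonesome (2), rice (1) → 5 ✓
Line 2: slowly (2), blue (1), sea (1) → 4 (expected 3)
Line 3: near (1), milk (1), like (1), two (1), bridge (1) → 5 ✓

Line 2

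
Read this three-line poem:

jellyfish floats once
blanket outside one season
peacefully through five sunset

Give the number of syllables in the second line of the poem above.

The second line: "blanket outside one season": 2+2+1+2 = 7

7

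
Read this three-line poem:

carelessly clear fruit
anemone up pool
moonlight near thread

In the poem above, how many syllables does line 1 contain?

5

Line 1: "carelessly clear fruit": 3+1+1 = 5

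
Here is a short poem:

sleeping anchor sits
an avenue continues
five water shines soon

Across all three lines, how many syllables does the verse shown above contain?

17

Line 1: "sleeping anchor sits": 2+2+1 = 5
Line 2: "an avenue continues": 1+3+3 = 7
Line 3: "five water shines soon": 1+2+1+1 = 5
Total: 5 + 7 + 5 = 17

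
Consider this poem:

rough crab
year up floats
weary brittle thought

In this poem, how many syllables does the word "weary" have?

"weary" has 2 syllables.

2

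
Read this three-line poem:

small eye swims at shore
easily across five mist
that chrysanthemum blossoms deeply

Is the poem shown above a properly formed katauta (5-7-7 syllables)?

Line 1: small(1) + eye(1) + swims(1) + at(1) + shore(1) = 5 ✓
Line 2: easily(3) + across(2) + five(1) + mist(1) = 7 ✓
Line 3: that(1) + chrysanthemum(4) + blossoms(2) + deeply(2) = 9 (expected 7)

No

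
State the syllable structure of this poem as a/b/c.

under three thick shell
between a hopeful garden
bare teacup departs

5/7/5

Line 1: "under three thick shell": 2+1+1+1 = 5
Line 2: "between a hopeful garden": 2+1+2+2 = 7
Line 3: "bare teacup departs": 1+2+2 = 5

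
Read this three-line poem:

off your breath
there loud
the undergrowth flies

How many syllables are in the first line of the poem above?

3

The first line: off(1) + your(1) + breath(1) = 3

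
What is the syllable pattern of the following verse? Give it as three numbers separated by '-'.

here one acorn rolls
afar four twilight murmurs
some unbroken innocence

Line 1: here (1), one (1), acorn (2), rolls (1) → 5
Line 2: afar (2), four (1), twilight (2), murmurs (2) → 7
Line 3: some (1), unbroken (3), innocence (3) → 7

5-7-7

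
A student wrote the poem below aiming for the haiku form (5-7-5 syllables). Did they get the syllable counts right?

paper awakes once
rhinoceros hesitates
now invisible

Line 1: paper(2) + awakes(2) + once(1) = 5 ✓
Line 2: rhinoceros(4) + hesitates(3) = 7 ✓
Line 3: now(1) + invisible(4) = 5 ✓

Yes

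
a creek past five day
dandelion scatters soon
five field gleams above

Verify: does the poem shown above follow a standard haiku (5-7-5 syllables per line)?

Yes

Line 1: a (1), creek (1), past (1), five (1), day (1) → 5 ✓
Line 2: dandelion (4), scatters (2), soon (1) → 7 ✓
Line 3: five (1), field (1), gleams (1), above (2) → 5 ✓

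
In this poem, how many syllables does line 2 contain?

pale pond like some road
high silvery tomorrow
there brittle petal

7

Line 2: high(1) + silvery(3) + tomorrow(3) = 7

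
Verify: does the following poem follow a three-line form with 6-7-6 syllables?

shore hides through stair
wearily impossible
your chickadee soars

No

Line 1: shore(1) + hides(1) + through(1) + stair(1) = 4 (expected 6)
Line 2: wearily(3) + impossible(4) = 7 ✓
Line 3: your(1) + chickadee(3) + soars(1) = 5 (expected 6)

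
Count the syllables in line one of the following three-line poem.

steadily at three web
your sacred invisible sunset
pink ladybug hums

Line one: "steadily at three web": 3+1+1+1 = 6

6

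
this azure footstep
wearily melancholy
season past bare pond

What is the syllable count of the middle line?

7

The middle line: wearily(3) + melancholy(4) = 7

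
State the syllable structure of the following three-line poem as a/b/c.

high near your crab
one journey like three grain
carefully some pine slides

4/6/6

Line 1: high(1) + near(1) + your(1) + crab(1) = 4
Line 2: one(1) + journey(2) + like(1) + three(1) + grain(1) = 6
Line 3: carefully(3) + some(1) + pine(1) + slides(1) = 6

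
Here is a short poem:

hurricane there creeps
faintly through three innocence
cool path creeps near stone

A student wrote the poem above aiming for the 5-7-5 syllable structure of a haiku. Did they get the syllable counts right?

Line 1: hurricane(3) + there(1) + creeps(1) = 5 ✓
Line 2: faintly(2) + through(1) + three(1) + innocence(3) = 7 ✓
Line 3: cool(1) + path(1) + creeps(1) + near(1) + stone(1) = 5 ✓

Yes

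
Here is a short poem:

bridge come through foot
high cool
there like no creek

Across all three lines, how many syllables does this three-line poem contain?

10

Line 1: "bridge come through foot": 1+1+1+1 = 4
Line 2: "high cool": 1+1 = 2
Line 3: "there like no creek": 1+1+1+1 = 4
Total: 4 + 2 + 4 = 10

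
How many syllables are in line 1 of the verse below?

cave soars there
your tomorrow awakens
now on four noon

3

Line 1: "cave soars there": 1+1+1 = 3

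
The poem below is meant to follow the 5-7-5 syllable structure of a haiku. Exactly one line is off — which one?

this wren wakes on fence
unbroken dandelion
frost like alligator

The third line

Line 1: this(1) + wren(1) + wakes(1) + on(1) + fence(1) = 5 ✓
Line 2: unbroken(3) + dandelion(4) = 7 ✓
Line 3: frost(1) + like(1) + alligator(4) = 6 (expected 5)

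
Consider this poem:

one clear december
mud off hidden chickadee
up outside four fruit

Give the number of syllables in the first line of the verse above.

The first line: one(1) + clear(1) + december(3) = 5

5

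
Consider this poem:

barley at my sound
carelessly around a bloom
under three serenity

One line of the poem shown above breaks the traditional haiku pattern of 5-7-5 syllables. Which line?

Line 1: "barley at my sound": 2+1+1+1 = 5 ✓
Line 2: "carelessly around a bloom": 3+2+1+1 = 7 ✓
Line 3: "under three serenity": 2+1+4 = 7 (expected 5)

The third line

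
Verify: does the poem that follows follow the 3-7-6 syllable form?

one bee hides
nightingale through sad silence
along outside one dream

Line 1: one (1), bee (1), hides (1) → 3 ✓
Line 2: nightingale (3), through (1), sad (1), silence (2) → 7 ✓
Line 3: along (2), outside (2), one (1), dream (1) → 6 ✓

Yes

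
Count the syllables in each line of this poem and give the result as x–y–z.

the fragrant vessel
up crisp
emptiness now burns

Line 1: the(1) + fragrant(2) + vessel(2) = 5
Line 2: up(1) + crisp(1) = 2
Line 3: emptiness(3) + now(1) + burns(1) = 5

5–2–5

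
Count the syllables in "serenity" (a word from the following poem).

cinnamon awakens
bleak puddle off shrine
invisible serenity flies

"serenity" has 4 syllables.

4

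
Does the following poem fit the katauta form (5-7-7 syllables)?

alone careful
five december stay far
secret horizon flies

Line 1: "alone careful": 2+2 = 4 (expected 5)
Line 2: "five december stay far": 1+3+1+1 = 6 (expected 7)
Line 3: "secret horizon flies": 2+3+1 = 6 (expected 7)

No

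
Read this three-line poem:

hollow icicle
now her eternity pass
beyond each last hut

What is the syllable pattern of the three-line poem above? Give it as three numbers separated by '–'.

Line 1: hollow (2), icicle (3) → 5
Line 2: now (1), her (1), eternity (4), pass (1) → 7
Line 3: beyond (2), each (1), last (1), hut (1) → 5

5–7–5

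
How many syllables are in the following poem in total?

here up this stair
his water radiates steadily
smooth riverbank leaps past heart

Line 1: "here up this stair": 1+1+1+1 = 4
Line 2: "his water radiates steadily": 1+2+3+3 = 9
Line 3: "smooth riverbank leaps past heart": 1+3+1+1+1 = 7
Total: 4 + 9 + 7 = 20

20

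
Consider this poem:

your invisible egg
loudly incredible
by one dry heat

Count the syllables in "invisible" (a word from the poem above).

4

"invisible" has 4 syllables.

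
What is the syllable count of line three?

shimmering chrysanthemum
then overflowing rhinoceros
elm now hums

Line three: elm(1) + now(1) + hums(1) = 3

3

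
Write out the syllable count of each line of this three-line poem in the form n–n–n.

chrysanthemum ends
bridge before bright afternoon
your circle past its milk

5–7–6

Line 1: chrysanthemum(4) + ends(1) = 5
Line 2: bridge(1) + before(2) + bright(1) + afternoon(3) = 7
Line 3: your(1) + circle(2) + past(1) + its(1) + milk(1) = 6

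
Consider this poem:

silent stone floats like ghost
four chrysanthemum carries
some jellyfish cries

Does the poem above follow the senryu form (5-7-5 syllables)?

No

Line 1: silent(2) + stone(1) + floats(1) + like(1) + ghost(1) = 6 (expected 5)
Line 2: four(1) + chrysanthemum(4) + carries(2) = 7 ✓
Line 3: some(1) + jellyfish(3) + cries(1) = 5 ✓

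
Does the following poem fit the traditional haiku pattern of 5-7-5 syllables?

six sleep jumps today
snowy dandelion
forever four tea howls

Line 1: "six sleep jumps today": 1+1+1+2 = 5 ✓
Line 2: "snowy dandelion": 2+4 = 6 (expected 7)
Line 3: "forever four tea howls": 3+1+1+1 = 6 (expected 5)

No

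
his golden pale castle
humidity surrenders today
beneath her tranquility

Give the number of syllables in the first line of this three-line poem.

The first line: his(1) + golden(2) + pale(1) + castle(2) = 6

6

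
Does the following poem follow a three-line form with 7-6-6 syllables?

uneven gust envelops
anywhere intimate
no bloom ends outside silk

Yes

Line 1: uneven(3) + gust(1) + envelops(3) = 7 ✓
Line 2: anywhere(3) + intimate(3) = 6 ✓
Line 3: no(1) + bloom(1) + ends(1) + outside(2) + silk(1) = 6 ✓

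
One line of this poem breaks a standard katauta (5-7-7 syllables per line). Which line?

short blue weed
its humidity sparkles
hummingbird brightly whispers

The first line

Line 1: "short blue weed": 1+1+1 = 3 (expected 5)
Line 2: "its humidity sparkles": 1+4+2 = 7 ✓
Line 3: "hummingbird brightly whispers": 3+2+2 = 7 ✓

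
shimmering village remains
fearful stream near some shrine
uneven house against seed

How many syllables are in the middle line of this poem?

6

The middle line: fearful (2), stream (1), near (1), some (1), shrine (1) → 6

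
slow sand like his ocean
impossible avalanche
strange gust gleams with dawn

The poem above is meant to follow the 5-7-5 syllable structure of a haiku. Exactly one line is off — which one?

The first line

Line 1: slow (1), sand (1), like (1), his (1), ocean (2) → 6 (expected 5)
Line 2: impossible (4), avalanche (3) → 7 ✓
Line 3: strange (1), gust (1), gleams (1), with (1), dawn (1) → 5 ✓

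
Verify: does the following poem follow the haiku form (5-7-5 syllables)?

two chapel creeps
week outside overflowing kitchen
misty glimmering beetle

No

Line 1: "two chapel creeps": 1+2+1 = 4 (expected 5)
Line 2: "week outside overflowing kitchen": 1+2+4+2 = 9 (expected 7)
Line 3: "misty glimmering beetle": 2+3+2 = 7 (expected 5)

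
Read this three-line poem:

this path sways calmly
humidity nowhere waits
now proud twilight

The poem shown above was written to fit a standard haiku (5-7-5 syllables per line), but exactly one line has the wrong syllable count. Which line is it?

Line 1: "this path sways calmly": 1+1+1+2 = 5 ✓
Line 2: "humidity nowhere waits": 4+2+1 = 7 ✓
Line 3: "now proud twilight": 1+1+2 = 4 (expected 5)

Line 3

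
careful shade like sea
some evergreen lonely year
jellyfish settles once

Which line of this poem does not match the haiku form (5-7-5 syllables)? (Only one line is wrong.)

The third line

Line 1: careful (2), shade (1), like (1), sea (1) → 5 ✓
Line 2: some (1), evergreen (3), lonely (2), year (1) → 7 ✓
Line 3: jellyfish (3), settles (2), once (1) → 6 (expected 5)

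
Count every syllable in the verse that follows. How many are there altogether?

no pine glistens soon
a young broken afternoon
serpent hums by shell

17

Line 1: no (1), pine (1), glistens (2), soon (1) → 5
Line 2: a (1), young (1), broken (2), afternoon (3) → 7
Line 3: serpent (2), hums (1), by (1), shell (1) → 5
Total: 5 + 7 + 5 = 17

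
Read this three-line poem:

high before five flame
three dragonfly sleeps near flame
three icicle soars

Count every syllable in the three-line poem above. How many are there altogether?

17

Line 1: high(1) + before(2) + five(1) + flame(1) = 5
Line 2: three(1) + dragonfly(3) + sleeps(1) + near(1) + flame(1) = 7
Line 3: three(1) + icicle(3) + soars(1) = 5
Total: 5 + 7 + 5 = 17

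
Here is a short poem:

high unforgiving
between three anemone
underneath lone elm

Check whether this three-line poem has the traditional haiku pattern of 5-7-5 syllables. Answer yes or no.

Line 1: high (1), unforgiving (4) → 5 ✓
Line 2: between (2), three (1), anemone (4) → 7 ✓
Line 3: underneath (3), lone (1), elm (1) → 5 ✓

Yes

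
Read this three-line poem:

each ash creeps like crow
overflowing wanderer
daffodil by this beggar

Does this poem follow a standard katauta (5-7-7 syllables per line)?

Yes

Line 1: each(1) + ash(1) + creeps(1) + like(1) + crow(1) = 5 ✓
Line 2: overflowing(4) + wanderer(3) = 7 ✓
Line 3: daffodil(3) + by(1) + this(1) + beggar(2) = 7 ✓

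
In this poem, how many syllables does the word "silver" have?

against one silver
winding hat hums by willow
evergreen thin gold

"silver" has 2 syllables.

2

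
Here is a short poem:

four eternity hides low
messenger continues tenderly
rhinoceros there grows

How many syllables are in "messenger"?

3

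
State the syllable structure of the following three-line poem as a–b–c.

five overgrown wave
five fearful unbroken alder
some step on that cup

5–8–5

Line 1: five(1) + overgrown(3) + wave(1) = 5
Line 2: five(1) + fearful(2) + unbroken(3) + alder(2) = 8
Line 3: some(1) + step(1) + on(1) + that(1) + cup(1) = 5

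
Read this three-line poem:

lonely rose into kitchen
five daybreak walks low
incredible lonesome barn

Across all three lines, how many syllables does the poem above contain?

Line 1: "lonely rose into kitchen": 2+1+2+2 = 7
Line 2: "five daybreak walks low": 1+2+1+1 = 5
Line 3: "incredible lonesome barn": 4+2+1 = 7
Total: 7 + 5 + 7 = 19

19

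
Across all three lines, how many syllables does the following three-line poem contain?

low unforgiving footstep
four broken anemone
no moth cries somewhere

19

Line 1: low(1) + unforgiving(4) + footstep(2) = 7
Line 2: four(1) + broken(2) + anemone(4) = 7
Line 3: no(1) + moth(1) + cries(1) + somewhere(2) = 5
Total: 7 + 7 + 5 = 19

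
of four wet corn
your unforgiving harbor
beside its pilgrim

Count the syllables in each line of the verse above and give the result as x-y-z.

Line 1: of (1), four (1), wet (1), corn (1) → 4
Line 2: your (1), unforgiving (4), harbor (2) → 7
Line 3: beside (2), its (1), pilgrim (2) → 5

4-7-5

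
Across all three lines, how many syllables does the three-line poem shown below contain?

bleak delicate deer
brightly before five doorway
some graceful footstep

17

Line 1: bleak (1), delicate (3), deer (1) → 5
Line 2: brightly (2), before (2), five (1), doorway (2) → 7
Line 3: some (1), graceful (2), footstep (2) → 5
Total: 5 + 7 + 5 = 17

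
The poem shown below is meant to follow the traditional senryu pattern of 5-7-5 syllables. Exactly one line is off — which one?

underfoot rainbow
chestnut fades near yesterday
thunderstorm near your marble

Line 3

Line 1: "underfoot rainbow": 3+2 = 5 ✓
Line 2: "chestnut fades near yesterday": 2+1+1+3 = 7 ✓
Line 3: "thunderstorm near your marble": 3+1+1+2 = 7 (expected 5)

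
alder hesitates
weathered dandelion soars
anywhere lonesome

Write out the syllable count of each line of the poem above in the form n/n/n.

5/7/5

Line 1: alder (2), hesitates (3) → 5
Line 2: weathered (2), dandelion (4), soars (1) → 7
Line 3: anywhere (3), lonesome (2) → 5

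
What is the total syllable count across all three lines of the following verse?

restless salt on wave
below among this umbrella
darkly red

16

Line 1: restless(2) + salt(1) + on(1) + wave(1) = 5
Line 2: below(2) + among(2) + this(1) + umbrella(3) = 8
Line 3: darkly(2) + red(1) = 3
Total: 5 + 8 + 3 = 16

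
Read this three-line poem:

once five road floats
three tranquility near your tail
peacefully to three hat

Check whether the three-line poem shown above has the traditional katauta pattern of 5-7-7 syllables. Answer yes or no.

No

Line 1: once (1), five (1), road (1), floats (1) → 4 (expected 5)
Line 2: three (1), tranquility (4), near (1), your (1), tail (1) → 8 (expected 7)
Line 3: peacefully (3), to (1), three (1), hat (1) → 6 (expected 7)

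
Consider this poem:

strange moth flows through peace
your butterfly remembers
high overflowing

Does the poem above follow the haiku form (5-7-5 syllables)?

Line 1: strange(1) + moth(1) + flows(1) + through(1) + peace(1) = 5 ✓
Line 2: your(1) + butterfly(3) + remembers(3) = 7 ✓
Line 3: high(1) + overflowing(4) = 5 ✓

Yes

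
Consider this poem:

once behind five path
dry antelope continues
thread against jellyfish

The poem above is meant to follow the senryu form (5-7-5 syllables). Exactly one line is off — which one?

Line 1: "once behind five path": 1+2+1+1 = 5 ✓
Line 2: "dry antelope continues": 1+3+3 = 7 ✓
Line 3: "thread against jellyfish": 1+2+3 = 6 (expected 5)

The third line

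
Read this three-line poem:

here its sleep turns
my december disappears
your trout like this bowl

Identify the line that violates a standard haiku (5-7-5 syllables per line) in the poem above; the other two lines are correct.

The first line

Line 1: "here its sleep turns": 1+1+1+1 = 4 (expected 5)
Line 2: "my december disappears": 1+3+3 = 7 ✓
Line 3: "your trout like this bowl": 1+1+1+1+1 = 5 ✓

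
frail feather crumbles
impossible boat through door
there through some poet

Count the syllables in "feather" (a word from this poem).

2

"feather" has 2 syllables.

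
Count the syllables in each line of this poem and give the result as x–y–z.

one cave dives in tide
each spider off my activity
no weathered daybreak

Line 1: one(1) + cave(1) + dives(1) + in(1) + tide(1) = 5
Line 2: each(1) + spider(2) + off(1) + my(1) + activity(4) = 9
Line 3: no(1) + weathered(2) + daybreak(2) = 5

5–9–5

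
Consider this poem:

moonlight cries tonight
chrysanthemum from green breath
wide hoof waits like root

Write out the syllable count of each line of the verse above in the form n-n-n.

Line 1: moonlight(2) + cries(1) + tonight(2) = 5
Line 2: chrysanthemum(4) + from(1) + green(1) + breath(1) = 7
Line 3: wide(1) + hoof(1) + waits(1) + like(1) + root(1) = 5

5-7-5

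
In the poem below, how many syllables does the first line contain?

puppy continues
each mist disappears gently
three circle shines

The first line: "puppy continues": 2+3 = 5

5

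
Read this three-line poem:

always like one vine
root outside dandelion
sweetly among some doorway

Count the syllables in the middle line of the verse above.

The middle line: root (1), outside (2), dandelion (4) → 7

7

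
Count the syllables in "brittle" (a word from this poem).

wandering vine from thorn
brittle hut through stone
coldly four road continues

"brittle" has 2 syllables.

2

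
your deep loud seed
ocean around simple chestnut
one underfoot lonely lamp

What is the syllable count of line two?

8

Line two: ocean (2), around (2), simple (2), chestnut (2) → 8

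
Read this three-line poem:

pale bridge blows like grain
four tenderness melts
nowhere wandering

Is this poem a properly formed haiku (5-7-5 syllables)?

No

Line 1: pale(1) + bridge(1) + blows(1) + like(1) + grain(1) = 5 ✓
Line 2: four(1) + tenderness(3) + melts(1) = 5 (expected 7)
Line 3: nowhere(2) + wandering(3) = 5 ✓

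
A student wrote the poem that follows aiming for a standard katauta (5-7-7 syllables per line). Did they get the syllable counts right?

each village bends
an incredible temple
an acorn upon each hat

Line 1: "each village bends": 1+2+1 = 4 (expected 5)
Line 2: "an incredible temple": 1+4+2 = 7 ✓
Line 3: "an acorn upon each hat": 1+2+2+1+1 = 7 ✓

No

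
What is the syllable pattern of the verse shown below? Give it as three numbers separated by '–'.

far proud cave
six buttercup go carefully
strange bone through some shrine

Line 1: far(1) + proud(1) + cave(1) = 3
Line 2: six(1) + buttercup(3) + go(1) + carefully(3) = 8
Line 3: strange(1) + bone(1) + through(1) + some(1) + shrine(1) = 5

3–8–5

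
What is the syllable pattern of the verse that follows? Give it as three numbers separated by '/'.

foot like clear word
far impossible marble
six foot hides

Line 1: foot (1), like (1), clear (1), word (1) → 4
Line 2: far (1), impossible (4), marble (2) → 7
Line 3: six (1), foot (1), hides (1) → 3

4/7/3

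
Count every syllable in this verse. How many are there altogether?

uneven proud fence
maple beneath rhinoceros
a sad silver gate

18

Line 1: uneven(3) + proud(1) + fence(1) = 5
Line 2: maple(2) + beneath(2) + rhinoceros(4) = 8
Line 3: a(1) + sad(1) + silver(2) + gate(1) = 5
Total: 5 + 8 + 5 = 18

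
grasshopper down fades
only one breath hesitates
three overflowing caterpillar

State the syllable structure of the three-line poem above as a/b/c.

5/7/9

Line 1: grasshopper(3) + down(1) + fades(1) = 5
Line 2: only(2) + one(1) + breath(1) + hesitates(3) = 7
Line 3: three(1) + overflowing(4) + caterpillar(4) = 9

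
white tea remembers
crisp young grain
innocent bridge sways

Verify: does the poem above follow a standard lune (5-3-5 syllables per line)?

Line 1: white (1), tea (1), remembers (3) → 5 ✓
Line 2: crisp (1), young (1), grain (1) → 3 ✓
Line 3: innocent (3), bridge (1), sways (1) → 5 ✓

Yes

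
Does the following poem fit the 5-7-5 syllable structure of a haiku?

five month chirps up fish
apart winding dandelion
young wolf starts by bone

No

Line 1: five(1) + month(1) + chirps(1) + up(1) + fish(1) = 5 ✓
Line 2: apart(2) + winding(2) + dandelion(4) = 8 (expected 7)
Line 3: young(1) + wolf(1) + starts(1) + by(1) + bone(1) = 5 ✓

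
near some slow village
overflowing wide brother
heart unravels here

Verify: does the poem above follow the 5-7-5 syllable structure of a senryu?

Yes

Line 1: near (1), some (1), slow (1), village (2) → 5 ✓
Line 2: overflowing (4), wide (1), brother (2) → 7 ✓
Line 3: heart (1), unravels (3), here (1) → 5 ✓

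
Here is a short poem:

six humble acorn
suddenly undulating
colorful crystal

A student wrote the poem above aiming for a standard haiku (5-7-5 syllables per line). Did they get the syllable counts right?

Line 1: six(1) + humble(2) + acorn(2) = 5 ✓
Line 2: suddenly(3) + undulating(4) = 7 ✓
Line 3: colorful(3) + crystal(2) = 5 ✓

Yes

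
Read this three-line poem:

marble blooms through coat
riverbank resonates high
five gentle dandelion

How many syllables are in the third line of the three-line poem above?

7

The third line: five (1), gentle (2), dandelion (4) → 7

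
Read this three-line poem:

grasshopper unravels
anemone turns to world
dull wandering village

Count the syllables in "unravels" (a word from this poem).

"unravels" has 3 syllables.

3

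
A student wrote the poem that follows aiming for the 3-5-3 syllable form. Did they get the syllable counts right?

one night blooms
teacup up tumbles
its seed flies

Line 1: one(1) + night(1) + blooms(1) = 3 ✓
Line 2: teacup(2) + up(1) + tumbles(2) = 5 ✓
Line 3: its(1) + seed(1) + flies(1) = 3 ✓

Yes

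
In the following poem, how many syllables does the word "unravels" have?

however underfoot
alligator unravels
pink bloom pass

3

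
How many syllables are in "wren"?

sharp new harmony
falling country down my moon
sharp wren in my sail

"wren" has 1 syllable.

1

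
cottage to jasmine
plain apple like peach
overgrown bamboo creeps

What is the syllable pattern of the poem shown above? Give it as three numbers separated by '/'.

Line 1: cottage(2) + to(1) + jasmine(2) = 5
Line 2: plain(1) + apple(2) + like(1) + peach(1) = 5
Line 3: overgrown(3) + bamboo(2) + creeps(1) = 6

5/5/6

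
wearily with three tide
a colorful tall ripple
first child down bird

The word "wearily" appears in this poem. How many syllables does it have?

3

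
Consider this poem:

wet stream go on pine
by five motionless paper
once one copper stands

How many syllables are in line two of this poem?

Line two: by (1), five (1), motionless (3), paper (2) → 7

7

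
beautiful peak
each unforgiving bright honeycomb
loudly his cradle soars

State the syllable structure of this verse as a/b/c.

4/9/6

Line 1: beautiful(3) + peak(1) = 4
Line 2: each(1) + unforgiving(4) + bright(1) + honeycomb(3) = 9
Line 3: loudly(2) + his(1) + cradle(2) + soars(1) = 6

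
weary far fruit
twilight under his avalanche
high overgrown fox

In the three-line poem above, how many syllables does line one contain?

Line one: weary (2), far (1), fruit (1) → 4

4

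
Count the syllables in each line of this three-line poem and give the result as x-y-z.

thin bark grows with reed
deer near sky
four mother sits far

Line 1: "thin bark grows with reed": 1+1+1+1+1 = 5
Line 2: "deer near sky": 1+1+1 = 3
Line 3: "four mother sits far": 1+2+1+1 = 5

5-3-5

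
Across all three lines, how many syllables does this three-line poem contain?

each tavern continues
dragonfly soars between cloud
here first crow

Line 1: "each tavern continues": 1+2+3 = 6
Line 2: "dragonfly soars between cloud": 3+1+2+1 = 7
Line 3: "here first crow": 1+1+1 = 3
Total: 6 + 7 + 3 = 16

16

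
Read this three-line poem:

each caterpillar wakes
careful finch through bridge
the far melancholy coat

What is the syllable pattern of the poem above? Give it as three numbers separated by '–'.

6–5–7

Line 1: each (1), caterpillar (4), wakes (1) → 6
Line 2: careful (2), finch (1), through (1), bridge (1) → 5
Line 3: the (1), far (1), melancholy (4), coat (1) → 7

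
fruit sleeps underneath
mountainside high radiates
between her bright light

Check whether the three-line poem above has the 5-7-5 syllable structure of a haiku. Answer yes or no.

Line 1: "fruit sleeps underneath": 1+1+3 = 5 ✓
Line 2: "mountainside high radiates": 3+1+3 = 7 ✓
Line 3: "between her bright light": 2+1+1+1 = 5 ✓

Yes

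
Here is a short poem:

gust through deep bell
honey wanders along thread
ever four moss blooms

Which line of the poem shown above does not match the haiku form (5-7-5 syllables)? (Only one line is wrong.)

The first line

Line 1: gust(1) + through(1) + deep(1) + bell(1) = 4 (expected 5)
Line 2: honey(2) + wanders(2) + along(2) + thread(1) = 7 ✓
Line 3: ever(2) + four(1) + moss(1) + blooms(1) = 5 ✓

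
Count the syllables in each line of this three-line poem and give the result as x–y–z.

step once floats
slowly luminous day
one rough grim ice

3–6–4

Line 1: step(1) + once(1) + floats(1) = 3
Line 2: slowly(2) + luminous(3) + day(1) = 6
Line 3: one(1) + rough(1) + grim(1) + ice(1) = 4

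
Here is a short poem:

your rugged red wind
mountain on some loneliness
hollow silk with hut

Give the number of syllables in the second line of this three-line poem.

7

The second line: mountain(2) + on(1) + some(1) + loneliness(3) = 7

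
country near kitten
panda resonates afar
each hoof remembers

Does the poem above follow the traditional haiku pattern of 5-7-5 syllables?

Yes

Line 1: country (2), near (1), kitten (2) → 5 ✓
Line 2: panda (2), resonates (3), afar (2) → 7 ✓
Line 3: each (1), hoof (1), remembers (3) → 5 ✓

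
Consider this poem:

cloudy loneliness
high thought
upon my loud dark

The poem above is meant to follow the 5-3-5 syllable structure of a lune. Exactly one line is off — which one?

Line 1: cloudy (2), loneliness (3) → 5 ✓
Line 2: high (1), thought (1) → 2 (expected 3)
Line 3: upon (2), my (1), loud (1), dark (1) → 5 ✓

Line 2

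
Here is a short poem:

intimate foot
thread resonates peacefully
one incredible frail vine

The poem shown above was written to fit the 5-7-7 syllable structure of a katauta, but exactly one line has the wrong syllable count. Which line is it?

Line 1: intimate(3) + foot(1) = 4 (expected 5)
Line 2: thread(1) + resonates(3) + peacefully(3) = 7 ✓
Line 3: one(1) + incredible(4) + frail(1) + vine(1) = 7 ✓

The first line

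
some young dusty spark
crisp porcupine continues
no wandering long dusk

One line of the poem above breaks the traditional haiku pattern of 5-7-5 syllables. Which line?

Line 3

Line 1: "some young dusty spark": 1+1+2+1 = 5 ✓
Line 2: "crisp porcupine continues": 1+3+3 = 7 ✓
Line 3: "no wandering long dusk": 1+3+1+1 = 6 (expected 5)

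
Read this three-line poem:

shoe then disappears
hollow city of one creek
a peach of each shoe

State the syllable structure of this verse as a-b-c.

Line 1: shoe(1) + then(1) + disappears(3) = 5
Line 2: hollow(2) + city(2) + of(1) + one(1) + creek(1) = 7
Line 3: a(1) + peach(1) + of(1) + each(1) + shoe(1) = 5

5-7-5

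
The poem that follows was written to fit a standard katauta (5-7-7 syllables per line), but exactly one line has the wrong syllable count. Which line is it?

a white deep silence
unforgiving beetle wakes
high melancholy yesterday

Line 1: "a white deep silence": 1+1+1+2 = 5 ✓
Line 2: "unforgiving beetle wakes": 4+2+1 = 7 ✓
Line 3: "high melancholy yesterday": 1+4+3 = 8 (expected 7)

The third line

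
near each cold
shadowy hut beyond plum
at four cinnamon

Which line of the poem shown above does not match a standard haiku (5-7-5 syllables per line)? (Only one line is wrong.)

Line 1: near(1) + each(1) + cold(1) = 3 (expected 5)
Line 2: shadowy(3) + hut(1) + beyond(2) + plum(1) = 7 ✓
Line 3: at(1) + four(1) + cinnamon(3) = 5 ✓

Line 1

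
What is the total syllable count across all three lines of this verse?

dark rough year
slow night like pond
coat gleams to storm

Line 1: "dark rough year": 1+1+1 = 3
Line 2: "slow night like pond": 1+1+1+1 = 4
Line 3: "coat gleams to storm": 1+1+1+1 = 4
Total: 3 + 4 + 4 = 11

11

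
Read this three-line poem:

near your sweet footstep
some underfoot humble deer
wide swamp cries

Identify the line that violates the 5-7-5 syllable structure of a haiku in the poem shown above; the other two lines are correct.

Line 1: near(1) + your(1) + sweet(1) + footstep(2) = 5 ✓
Line 2: some(1) + underfoot(3) + humble(2) + deer(1) = 7 ✓
Line 3: wide(1) + swamp(1) + cries(1) = 3 (expected 5)

The third line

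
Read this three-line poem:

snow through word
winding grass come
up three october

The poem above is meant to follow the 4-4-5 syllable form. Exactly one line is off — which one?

Line 1: snow (1), through (1), word (1) → 3 (expected 4)
Line 2: winding (2), grass (1), come (1) → 4 ✓
Line 3: up (1), three (1), october (3) → 5 ✓

The first line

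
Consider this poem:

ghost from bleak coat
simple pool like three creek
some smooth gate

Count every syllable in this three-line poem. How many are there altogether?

Line 1: "ghost from bleak coat": 1+1+1+1 = 4
Line 2: "simple pool like three creek": 2+1+1+1+1 = 6
Line 3: "some smooth gate": 1+1+1 = 3
Total: 4 + 6 + 3 = 13

13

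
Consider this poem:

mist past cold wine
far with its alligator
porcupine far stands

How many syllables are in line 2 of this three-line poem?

7

Line 2: "far with its alligator": 1+1+1+4 = 7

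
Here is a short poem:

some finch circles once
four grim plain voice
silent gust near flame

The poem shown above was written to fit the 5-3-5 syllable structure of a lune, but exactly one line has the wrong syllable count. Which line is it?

Line 1: "some finch circles once": 1+1+2+1 = 5 ✓
Line 2: "four grim plain voice": 1+1+1+1 = 4 (expected 3)
Line 3: "silent gust near flame": 2+1+1+1 = 5 ✓

Line 2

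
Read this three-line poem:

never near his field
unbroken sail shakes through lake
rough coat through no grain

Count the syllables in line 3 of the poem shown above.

5

Line 3: "rough coat through no grain": 1+1+1+1+1 = 5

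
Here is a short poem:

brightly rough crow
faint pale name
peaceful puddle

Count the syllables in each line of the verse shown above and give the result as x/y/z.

4/3/4

Line 1: brightly (2), rough (1), crow (1) → 4
Line 2: faint (1), pale (1), name (1) → 3
Line 3: peaceful (2), puddle (2) → 4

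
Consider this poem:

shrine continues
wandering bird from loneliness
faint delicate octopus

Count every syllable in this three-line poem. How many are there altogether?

19

Line 1: shrine (1), continues (3) → 4
Line 2: wandering (3), bird (1), from (1), loneliness (3) → 8
Line 3: faint (1), delicate (3), octopus (3) → 7
Total: 4 + 8 + 7 = 19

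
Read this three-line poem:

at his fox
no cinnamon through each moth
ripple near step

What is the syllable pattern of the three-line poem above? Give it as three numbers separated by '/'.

3/7/4

Line 1: at (1), his (1), fox (1) → 3
Line 2: no (1), cinnamon (3), through (1), each (1), moth (1) → 7
Line 3: ripple (2), near (1), step (1) → 4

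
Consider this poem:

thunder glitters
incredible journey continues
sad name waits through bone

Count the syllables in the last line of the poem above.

The last line: sad(1) + name(1) + waits(1) + through(1) + bone(1) = 5

5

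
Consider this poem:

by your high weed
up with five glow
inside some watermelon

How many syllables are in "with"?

1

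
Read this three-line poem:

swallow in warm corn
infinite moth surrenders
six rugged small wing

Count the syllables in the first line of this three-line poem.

5

The first line: "swallow in warm corn": 2+1+1+1 = 5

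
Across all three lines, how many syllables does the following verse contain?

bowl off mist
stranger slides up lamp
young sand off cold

Line 1: "bowl off mist": 1+1+1 = 3
Line 2: "stranger slides up lamp": 2+1+1+1 = 5
Line 3: "young sand off cold": 1+1+1+1 = 4
Total: 3 + 5 + 4 = 12

12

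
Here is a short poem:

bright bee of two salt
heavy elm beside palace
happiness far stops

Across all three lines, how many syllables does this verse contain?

Line 1: "bright bee of two salt": 1+1+1+1+1 = 5
Line 2: "heavy elm beside palace": 2+1+2+2 = 7
Line 3: "happiness far stops": 3+1+1 = 5
Total: 5 + 7 + 5 = 17

17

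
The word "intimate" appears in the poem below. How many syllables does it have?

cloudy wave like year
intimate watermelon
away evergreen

3

"intimate" has 3 syllables.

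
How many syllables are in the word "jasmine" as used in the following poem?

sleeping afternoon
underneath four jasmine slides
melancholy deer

2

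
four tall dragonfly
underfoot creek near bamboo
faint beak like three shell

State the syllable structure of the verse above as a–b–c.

5–7–5

Line 1: four (1), tall (1), dragonfly (3) → 5
Line 2: underfoot (3), creek (1), near (1), bamboo (2) → 7
Line 3: faint (1), beak (1), like (1), three (1), shell (1) → 5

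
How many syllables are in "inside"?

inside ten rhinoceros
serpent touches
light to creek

2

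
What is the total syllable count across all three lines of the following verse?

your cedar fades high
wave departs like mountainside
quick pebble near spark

17

Line 1: your (1), cedar (2), fades (1), high (1) → 5
Line 2: wave (1), departs (2), like (1), mountainside (3) → 7
Line 3: quick (1), pebble (2), near (1), spark (1) → 5
Total: 5 + 7 + 5 = 17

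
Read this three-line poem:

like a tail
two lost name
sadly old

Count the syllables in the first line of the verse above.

The first line: like (1), a (1), tail (1) → 3

3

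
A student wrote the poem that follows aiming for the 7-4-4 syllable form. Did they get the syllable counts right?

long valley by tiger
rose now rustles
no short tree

No

Line 1: long(1) + valley(2) + by(1) + tiger(2) = 6 (expected 7)
Line 2: rose(1) + now(1) + rustles(2) = 4 ✓
Line 3: no(1) + short(1) + tree(1) = 3 (expected 4)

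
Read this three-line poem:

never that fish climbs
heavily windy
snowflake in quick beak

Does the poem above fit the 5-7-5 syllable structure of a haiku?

Line 1: "never that fish climbs": 2+1+1+1 = 5 ✓
Line 2: "heavily windy": 3+2 = 5 (expected 7)
Line 3: "snowflake in quick beak": 2+1+1+1 = 5 ✓

No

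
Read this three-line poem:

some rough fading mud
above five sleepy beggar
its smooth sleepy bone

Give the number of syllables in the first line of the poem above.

The first line: some(1) + rough(1) + fading(2) + mud(1) = 5

5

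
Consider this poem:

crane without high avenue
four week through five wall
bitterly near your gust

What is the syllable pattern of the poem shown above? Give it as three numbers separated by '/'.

7/5/6

Line 1: crane(1) + without(2) + high(1) + avenue(3) = 7
Line 2: four(1) + week(1) + through(1) + five(1) + wall(1) = 5
Line 3: bitterly(3) + near(1) + your(1) + gust(1) = 6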